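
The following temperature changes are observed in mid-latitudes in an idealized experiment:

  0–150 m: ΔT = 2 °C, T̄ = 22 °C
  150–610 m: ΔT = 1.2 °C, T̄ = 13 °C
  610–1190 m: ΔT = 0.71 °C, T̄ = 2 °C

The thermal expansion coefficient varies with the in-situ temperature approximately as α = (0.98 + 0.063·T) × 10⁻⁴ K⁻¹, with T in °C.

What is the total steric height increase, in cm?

about 22 cm

Layer 1: α = (0.98 + 0.063×22)×10⁻⁴ = 2.366×10⁻⁴ K⁻¹
Layer 2: α = (0.98 + 0.063×13)×10⁻⁴ = 1.799×10⁻⁴ K⁻¹
Layer 3: α = (0.98 + 0.063×2)×10⁻⁴ = 1.106×10⁻⁴ K⁻¹
Layer 1: 2 × 2.366×10⁻⁴ × 150 = 0.07098 m
Layer 2: 1.2 × 1.799×10⁻⁴ × 460 = 0.0993048 m
0.71 × 580 × 1.106×10⁻⁴ = 0.04554508 m
Δh = 0.07098 + 0.0993048 + 0.04554508 = 0.21582988 m ≈ 22 cm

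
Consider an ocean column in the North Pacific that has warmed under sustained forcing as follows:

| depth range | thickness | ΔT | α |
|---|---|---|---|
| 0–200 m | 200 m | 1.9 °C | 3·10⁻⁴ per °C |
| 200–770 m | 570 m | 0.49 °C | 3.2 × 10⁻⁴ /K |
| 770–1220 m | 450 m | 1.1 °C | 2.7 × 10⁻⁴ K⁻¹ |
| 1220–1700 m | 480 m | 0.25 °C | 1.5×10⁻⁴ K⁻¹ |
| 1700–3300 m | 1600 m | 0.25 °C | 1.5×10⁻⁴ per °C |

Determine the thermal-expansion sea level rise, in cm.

0–200 m: 3×10⁻⁴ × 200 × 1.9 = 0.11400 m
570 × 0.49 × 3.2×10⁻⁴ = 0.089376 m
2.7×10⁻⁴ × 450 × 1.1 = 0.13365 m
1220–1700 m: 480 × 1.5×10⁻⁴ × 0.25 = 0.01800 m
1600 × 0.25 × 1.5×10⁻⁴ = 0.06000 m
Δh = 0.11400 + 0.089376 + 0.13365 + 0.01800 + 0.06000 = 0.415026 m

41.5 cm of thermosteric rise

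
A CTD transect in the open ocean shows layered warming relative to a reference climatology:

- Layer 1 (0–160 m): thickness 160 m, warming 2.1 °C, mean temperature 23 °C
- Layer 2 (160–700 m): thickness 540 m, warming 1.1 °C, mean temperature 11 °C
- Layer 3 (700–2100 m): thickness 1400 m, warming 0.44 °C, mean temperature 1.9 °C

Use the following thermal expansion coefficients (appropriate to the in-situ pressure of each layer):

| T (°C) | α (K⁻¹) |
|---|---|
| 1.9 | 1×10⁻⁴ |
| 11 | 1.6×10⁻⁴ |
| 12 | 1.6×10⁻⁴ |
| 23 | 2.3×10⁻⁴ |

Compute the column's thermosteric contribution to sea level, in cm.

Δh = 23 cm

Layer 1 at 23 °C → α = 2.3×10⁻⁴ K⁻¹
Layer 2 at 11 °C → α = 1.6×10⁻⁴ K⁻¹
Layer 3 at 1.9 °C → α = 1×10⁻⁴ K⁻¹
Layer 1: 2.3×10⁻⁴ × 160 × 2.1 = 0.07728 m
160–700 m: 540 × 1.1 × 1.6×10⁻⁴ = 0.09504 m
Layer 3: 0.44 × 1400 × 1×10⁻⁴ = 0.06160 m
Δh = 0.07728 + 0.09504 + 0.06160 = 0.23392 m ≈ 23 cm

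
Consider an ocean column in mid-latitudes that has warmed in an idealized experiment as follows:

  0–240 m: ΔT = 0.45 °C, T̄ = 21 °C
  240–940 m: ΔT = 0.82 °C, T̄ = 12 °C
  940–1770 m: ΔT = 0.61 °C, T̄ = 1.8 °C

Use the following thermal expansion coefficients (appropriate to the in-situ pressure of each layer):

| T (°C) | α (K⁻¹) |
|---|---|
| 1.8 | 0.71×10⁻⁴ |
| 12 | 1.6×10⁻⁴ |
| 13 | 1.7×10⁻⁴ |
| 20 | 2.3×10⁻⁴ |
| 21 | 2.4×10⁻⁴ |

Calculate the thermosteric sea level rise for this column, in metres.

0.154 m of thermosteric rise

Layer 1 at 21 °C → α = 2.4×10⁻⁴ K⁻¹
Layer 2 at 12 °C → α = 1.6×10⁻⁴ K⁻¹
Layer 3 at 1.8 °C → α = 0.71×10⁻⁴ K⁻¹
2.4×10⁻⁴ × 240 × 0.45 = 0.02592 m
240–940 m: 1.6×10⁻⁴ × 0.82 × 700 = 0.09184 m
Layer 3: 0.71×10⁻⁴ × 830 × 0.61 = 0.0359473 m
Δh = 0.02592 + 0.09184 + 0.0359473 = 0.1537073 m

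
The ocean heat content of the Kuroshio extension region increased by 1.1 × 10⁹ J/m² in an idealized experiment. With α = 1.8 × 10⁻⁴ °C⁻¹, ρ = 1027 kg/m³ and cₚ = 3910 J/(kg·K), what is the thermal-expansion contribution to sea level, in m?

Δh ≈ 0.0493 m

Δh = αQ/(ρcₚ) = 1.8×10⁻⁴ × 1.1×10⁹ / (1027 × 3910) ≈ 0.049308 m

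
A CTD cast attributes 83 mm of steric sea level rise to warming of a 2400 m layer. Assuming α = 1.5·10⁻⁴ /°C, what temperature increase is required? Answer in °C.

0.23 °C

ΔT = Δh/(αH) = 0.083 / (1.5×10⁻⁴ × 2400) ≈ 0.2306 °C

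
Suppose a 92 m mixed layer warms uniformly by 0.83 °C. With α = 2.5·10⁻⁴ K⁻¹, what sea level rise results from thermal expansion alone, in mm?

Δh = αΔT·H = 2.5×10⁻⁴ × 0.83 × 92 = 0.01909 m

Δh = 19 mm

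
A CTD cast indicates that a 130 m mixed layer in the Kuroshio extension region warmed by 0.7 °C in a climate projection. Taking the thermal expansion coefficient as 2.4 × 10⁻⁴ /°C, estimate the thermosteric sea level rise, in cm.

2.18 cm

Δh = αΔT·H = 2.4×10⁻⁴ × 0.7 × 130 = 0.02184 m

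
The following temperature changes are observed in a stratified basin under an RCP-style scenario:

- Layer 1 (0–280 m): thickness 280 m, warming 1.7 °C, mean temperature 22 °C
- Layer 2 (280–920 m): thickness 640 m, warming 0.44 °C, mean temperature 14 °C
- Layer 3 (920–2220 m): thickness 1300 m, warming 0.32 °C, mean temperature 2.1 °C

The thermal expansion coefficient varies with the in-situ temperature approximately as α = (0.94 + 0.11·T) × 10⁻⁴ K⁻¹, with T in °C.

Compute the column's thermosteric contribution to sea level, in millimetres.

Layer 1: α = (0.94 + 0.11×22)×10⁻⁴ = 3.36×10⁻⁴ K⁻¹
Layer 2: α = (0.94 + 0.11×14)×10⁻⁴ = 2.48×10⁻⁴ K⁻¹
Layer 3: α = (0.94 + 0.11×2.1)×10⁻⁴ = 1.171×10⁻⁴ K⁻¹
0–280 m: 3.36×10⁻⁴ × 280 × 1.7 = 0.159936 m
Layer 2: 0.44 × 2.48×10⁻⁴ × 640 = 0.0698368 m
920–2220 m: 0.32 × 1300 × 1.171×10⁻⁴ = 0.0487136 m
Δh = 0.159936 + 0.0698368 + 0.0487136 = 0.2784864 m ≈ 280 mm

about 280 mm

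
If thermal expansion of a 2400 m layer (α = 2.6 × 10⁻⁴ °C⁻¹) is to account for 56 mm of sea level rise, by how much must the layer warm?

ΔT = Δh/(αH) = 0.056 / (2.6×10⁻⁴ × 2400) ≈ 0.08974 K

0.0897 K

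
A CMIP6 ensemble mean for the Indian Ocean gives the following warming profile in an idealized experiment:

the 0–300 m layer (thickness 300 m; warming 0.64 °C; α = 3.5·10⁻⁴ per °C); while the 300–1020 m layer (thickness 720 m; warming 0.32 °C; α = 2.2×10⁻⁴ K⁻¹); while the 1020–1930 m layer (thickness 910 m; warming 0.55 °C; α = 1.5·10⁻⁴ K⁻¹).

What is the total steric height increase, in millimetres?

0–300 m: 3.5×10⁻⁴ × 0.64 × 300 = 0.06720 m
Layer 2: 720 × 2.2×10⁻⁴ × 0.32 = 0.050688 m
1020–1930 m: 0.55 × 1.5×10⁻⁴ × 910 = 0.075075 m
Δh = 0.06720 + 0.050688 + 0.075075 = 0.192963 m

Δh ≈ 193 mm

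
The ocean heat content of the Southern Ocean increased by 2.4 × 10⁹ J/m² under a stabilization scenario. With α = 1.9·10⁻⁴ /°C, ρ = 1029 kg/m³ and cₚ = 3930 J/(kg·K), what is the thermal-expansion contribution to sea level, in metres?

Δh = αQ/(ρcₚ) = 1.9×10⁻⁴ × 2.4×10⁹ / (1029 × 3930) ≈ 0.11276 m

0.11 m of thermosteric rise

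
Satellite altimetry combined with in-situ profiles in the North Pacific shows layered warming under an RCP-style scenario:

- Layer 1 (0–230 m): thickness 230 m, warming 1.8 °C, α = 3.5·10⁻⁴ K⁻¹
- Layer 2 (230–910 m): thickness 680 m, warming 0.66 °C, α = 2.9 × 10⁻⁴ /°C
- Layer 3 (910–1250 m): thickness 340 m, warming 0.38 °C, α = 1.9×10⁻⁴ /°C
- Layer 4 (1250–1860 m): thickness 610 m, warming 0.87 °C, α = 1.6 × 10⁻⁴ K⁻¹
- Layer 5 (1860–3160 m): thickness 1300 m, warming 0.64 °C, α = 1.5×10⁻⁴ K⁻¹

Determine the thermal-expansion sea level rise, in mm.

Layer 1: 230 × 1.8 × 3.5×10⁻⁴ = 0.14490 m
680 × 2.9×10⁻⁴ × 0.66 = 0.130152 m
Layer 3: 0.38 × 340 × 1.9×10⁻⁴ = 0.024548 m
1.6×10⁻⁴ × 610 × 0.87 = 0.084912 m
1860–3160 m: 0.64 × 1.5×10⁻⁴ × 1300 = 0.12480 m
Δh = 0.14490 + 0.130152 + 0.024548 + 0.084912 + 0.12480 = 0.509312 m

510 mm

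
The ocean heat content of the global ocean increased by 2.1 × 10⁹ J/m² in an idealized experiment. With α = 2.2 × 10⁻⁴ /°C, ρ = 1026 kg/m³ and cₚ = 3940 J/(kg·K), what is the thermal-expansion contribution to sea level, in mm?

114 mm

Δh = αQ/(ρcₚ) = 2.2×10⁻⁴ × 2.1×10⁹ / (1026 × 3940) ≈ 0.11429 m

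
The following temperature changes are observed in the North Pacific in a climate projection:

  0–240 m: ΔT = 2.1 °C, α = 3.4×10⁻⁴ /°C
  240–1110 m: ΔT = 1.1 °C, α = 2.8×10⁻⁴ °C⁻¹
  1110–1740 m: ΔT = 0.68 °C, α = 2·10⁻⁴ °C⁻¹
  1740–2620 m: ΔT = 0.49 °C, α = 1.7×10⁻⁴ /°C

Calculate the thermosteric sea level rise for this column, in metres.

0–240 m: 3.4×10⁻⁴ × 240 × 2.1 = 0.17136 m
240–1110 m: 2.8×10⁻⁴ × 1.1 × 870 = 0.26796 m
630 × 0.68 × 2×10⁻⁴ = 0.08568 m
880 × 1.7×10⁻⁴ × 0.49 = 0.073304 m
Δh = 0.17136 + 0.26796 + 0.08568 + 0.073304 = 0.598304 m ≈ 0.598 m

about 0.598 m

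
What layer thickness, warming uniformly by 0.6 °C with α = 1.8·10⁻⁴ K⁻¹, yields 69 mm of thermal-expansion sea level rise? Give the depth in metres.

H = Δh/(αΔT) = 0.069 / (1.8×10⁻⁴ × 0.6) ≈ 638.9 m

639 m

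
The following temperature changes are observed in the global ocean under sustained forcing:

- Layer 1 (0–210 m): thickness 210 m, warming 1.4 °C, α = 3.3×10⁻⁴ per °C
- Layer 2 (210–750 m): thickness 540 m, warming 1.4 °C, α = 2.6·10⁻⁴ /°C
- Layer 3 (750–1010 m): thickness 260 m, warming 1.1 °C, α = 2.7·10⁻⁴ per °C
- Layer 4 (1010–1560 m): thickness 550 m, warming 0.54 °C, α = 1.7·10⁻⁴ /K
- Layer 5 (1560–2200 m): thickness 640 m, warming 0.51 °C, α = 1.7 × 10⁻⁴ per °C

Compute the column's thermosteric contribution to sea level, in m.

about 0.48 m

0–210 m: 210 × 1.4 × 3.3×10⁻⁴ = 0.09702 m
540 × 1.4 × 2.6×10⁻⁴ = 0.19656 m
260 × 2.7×10⁻⁴ × 1.1 = 0.07722 m
Layer 4: 0.54 × 550 × 1.7×10⁻⁴ = 0.05049 m
Layer 5: 640 × 0.51 × 1.7×10⁻⁴ = 0.055488 m
Δh = 0.09702 + 0.19656 + 0.07722 + 0.05049 + 0.055488 = 0.476778 m ≈ 0.48 m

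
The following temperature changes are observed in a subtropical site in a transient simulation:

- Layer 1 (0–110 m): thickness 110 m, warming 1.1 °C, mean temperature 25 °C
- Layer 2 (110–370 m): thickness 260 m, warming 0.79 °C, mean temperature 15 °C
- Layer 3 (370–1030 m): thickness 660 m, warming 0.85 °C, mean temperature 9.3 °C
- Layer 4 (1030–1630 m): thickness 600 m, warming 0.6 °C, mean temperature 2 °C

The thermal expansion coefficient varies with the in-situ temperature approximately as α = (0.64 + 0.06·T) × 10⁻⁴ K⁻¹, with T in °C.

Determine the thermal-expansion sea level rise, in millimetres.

Layer 1: α = (0.64 + 0.06×25)×10⁻⁴ = 2.14×10⁻⁴ K⁻¹
Layer 2: α = (0.64 + 0.06×15)×10⁻⁴ = 1.54×10⁻⁴ K⁻¹
Layer 3: α = (0.64 + 0.06×9.3)×10⁻⁴ = 1.198×10⁻⁴ K⁻¹
Layer 4: α = (0.64 + 0.06×2)×10⁻⁴ = 0.76×10⁻⁴ K⁻¹
110 × 1.1 × 2.14×10⁻⁴ = 0.025894 m
Layer 2: 0.79 × 1.54×10⁻⁴ × 260 = 0.0316316 m
Layer 3: 660 × 1.198×10⁻⁴ × 0.85 = 0.0672078 m
Layer 4: 0.76×10⁻⁴ × 0.6 × 600 = 0.02736 m
Δh = 0.025894 + 0.0316316 + 0.0672078 + 0.02736 = 0.1520934 m

Δh ≈ 150 mm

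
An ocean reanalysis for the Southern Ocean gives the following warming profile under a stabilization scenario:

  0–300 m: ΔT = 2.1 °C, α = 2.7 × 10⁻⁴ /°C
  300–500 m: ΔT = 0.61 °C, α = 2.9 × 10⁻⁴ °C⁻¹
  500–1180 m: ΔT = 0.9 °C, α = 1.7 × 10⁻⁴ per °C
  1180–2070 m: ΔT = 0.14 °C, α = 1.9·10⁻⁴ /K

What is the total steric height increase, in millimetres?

333 mm of thermosteric rise

2.7×10⁻⁴ × 2.1 × 300 = 0.17010 m
300–500 m: 200 × 2.9×10⁻⁴ × 0.61 = 0.03538 m
500–1180 m: 0.9 × 1.7×10⁻⁴ × 680 = 0.10404 m
Layer 4: 890 × 0.14 × 1.9×10⁻⁴ = 0.023674 m
Δh = 0.17010 + 0.03538 + 0.10404 + 0.023674 = 0.333194 m ≈ 333 mm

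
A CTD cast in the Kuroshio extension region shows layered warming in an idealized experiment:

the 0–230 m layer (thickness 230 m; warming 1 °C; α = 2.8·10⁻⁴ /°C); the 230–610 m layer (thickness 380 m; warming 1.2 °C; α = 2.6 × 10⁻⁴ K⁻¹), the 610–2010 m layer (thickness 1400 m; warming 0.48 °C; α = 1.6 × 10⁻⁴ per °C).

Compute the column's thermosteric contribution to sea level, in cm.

Layer 1: 1 × 230 × 2.8×10⁻⁴ = 0.06440 m
230–610 m: 2.6×10⁻⁴ × 1.2 × 380 = 0.11856 m
Layer 3: 1400 × 1.6×10⁻⁴ × 0.48 = 0.10752 m
Δh = 0.06440 + 0.11856 + 0.10752 = 0.29048 m ≈ 29 cm

Δh = 29 cm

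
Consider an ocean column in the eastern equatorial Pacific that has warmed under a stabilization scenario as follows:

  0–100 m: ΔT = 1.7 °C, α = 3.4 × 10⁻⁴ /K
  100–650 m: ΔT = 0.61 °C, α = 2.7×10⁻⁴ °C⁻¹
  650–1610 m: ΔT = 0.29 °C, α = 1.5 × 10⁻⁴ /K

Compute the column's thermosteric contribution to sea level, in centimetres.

19.0 cm

0–100 m: 1.7 × 3.4×10⁻⁴ × 100 = 0.05780 m
100–650 m: 2.7×10⁻⁴ × 550 × 0.61 = 0.090585 m
0.29 × 960 × 1.5×10⁻⁴ = 0.04176 m
Δh = 0.05780 + 0.090585 + 0.04176 = 0.190145 m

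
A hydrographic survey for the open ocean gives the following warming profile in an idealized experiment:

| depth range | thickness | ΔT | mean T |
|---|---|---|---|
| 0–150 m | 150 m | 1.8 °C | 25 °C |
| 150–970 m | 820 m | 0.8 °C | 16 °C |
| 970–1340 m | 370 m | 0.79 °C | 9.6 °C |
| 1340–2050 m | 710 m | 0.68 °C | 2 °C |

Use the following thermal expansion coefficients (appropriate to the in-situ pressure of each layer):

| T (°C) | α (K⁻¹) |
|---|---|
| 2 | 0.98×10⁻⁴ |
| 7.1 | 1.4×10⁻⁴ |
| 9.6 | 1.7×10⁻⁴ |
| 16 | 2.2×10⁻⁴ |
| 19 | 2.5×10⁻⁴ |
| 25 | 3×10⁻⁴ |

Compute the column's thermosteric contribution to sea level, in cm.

Layer 1 at 25 °C → α = 3×10⁻⁴ K⁻¹
Layer 2 at 16 °C → α = 2.2×10⁻⁴ K⁻¹
Layer 3 at 9.6 °C → α = 1.7×10⁻⁴ K⁻¹
Layer 4 at 2 °C → α = 0.98×10⁻⁴ K⁻¹
Layer 1: 3×10⁻⁴ × 1.8 × 150 = 0.08100 m
Layer 2: 820 × 0.8 × 2.2×10⁻⁴ = 0.14432 m
0.79 × 1.7×10⁻⁴ × 370 = 0.049691 m
710 × 0.98×10⁻⁴ × 0.68 = 0.0473144 m
Δh = 0.08100 + 0.14432 + 0.049691 + 0.0473144 = 0.3223254 m ≈ 32 cm

32 cm of thermosteric rise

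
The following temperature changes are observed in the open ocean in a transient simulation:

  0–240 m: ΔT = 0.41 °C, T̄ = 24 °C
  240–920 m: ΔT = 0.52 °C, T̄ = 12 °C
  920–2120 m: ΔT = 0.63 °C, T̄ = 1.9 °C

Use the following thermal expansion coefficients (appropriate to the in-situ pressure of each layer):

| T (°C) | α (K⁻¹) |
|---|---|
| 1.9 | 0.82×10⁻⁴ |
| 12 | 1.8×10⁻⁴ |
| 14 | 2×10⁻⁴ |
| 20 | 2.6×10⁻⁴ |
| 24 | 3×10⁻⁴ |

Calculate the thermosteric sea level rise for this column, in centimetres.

Layer 1 at 24 °C → α = 3×10⁻⁴ K⁻¹
Layer 2 at 12 °C → α = 1.8×10⁻⁴ K⁻¹
Layer 3 at 1.9 °C → α = 0.82×10⁻⁴ K⁻¹
0–240 m: 240 × 3×10⁻⁴ × 0.41 = 0.02952 m
240–920 m: 0.52 × 680 × 1.8×10⁻⁴ = 0.063648 m
0.63 × 1200 × 0.82×10⁻⁴ = 0.061992 m
Δh = 0.02952 + 0.063648 + 0.061992 = 0.15516 m

15.5 cm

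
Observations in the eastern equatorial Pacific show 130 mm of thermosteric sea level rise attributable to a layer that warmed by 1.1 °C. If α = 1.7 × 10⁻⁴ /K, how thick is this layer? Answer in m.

H = Δh/(αΔT) = 0.13 / (1.7×10⁻⁴ × 1.1) ≈ 695.2 m

H ≈ 695 m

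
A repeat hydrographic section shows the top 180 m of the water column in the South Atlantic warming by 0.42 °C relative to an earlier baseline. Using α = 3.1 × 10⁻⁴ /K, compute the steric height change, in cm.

Δh = αΔT·H = 3.1×10⁻⁴ × 0.42 × 180 = 0.023436 m

2.34 cm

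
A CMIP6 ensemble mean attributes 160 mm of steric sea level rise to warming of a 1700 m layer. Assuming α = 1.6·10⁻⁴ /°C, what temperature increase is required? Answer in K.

ΔT = Δh/(αH) = 0.16 / (1.6×10⁻⁴ × 1700) ≈ 0.5882 K

about 0.588 K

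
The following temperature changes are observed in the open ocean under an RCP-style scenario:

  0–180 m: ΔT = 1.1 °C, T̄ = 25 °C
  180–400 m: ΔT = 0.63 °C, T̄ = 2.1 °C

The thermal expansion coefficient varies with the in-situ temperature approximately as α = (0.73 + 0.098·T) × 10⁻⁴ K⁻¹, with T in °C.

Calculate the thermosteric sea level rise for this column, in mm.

Layer 1: α = (0.73 + 0.098×25)×10⁻⁴ = 3.18×10⁻⁴ K⁻¹
Layer 2: α = (0.73 + 0.098×2.1)×10⁻⁴ = 0.9358×10⁻⁴ K⁻¹
Layer 1: 180 × 3.18×10⁻⁴ × 1.1 = 0.062964 m
180–400 m: 0.9358×10⁻⁴ × 220 × 0.63 = 0.012970188 m
Δh = 0.062964 + 0.012970188 = 0.075934188 m

75.9 mm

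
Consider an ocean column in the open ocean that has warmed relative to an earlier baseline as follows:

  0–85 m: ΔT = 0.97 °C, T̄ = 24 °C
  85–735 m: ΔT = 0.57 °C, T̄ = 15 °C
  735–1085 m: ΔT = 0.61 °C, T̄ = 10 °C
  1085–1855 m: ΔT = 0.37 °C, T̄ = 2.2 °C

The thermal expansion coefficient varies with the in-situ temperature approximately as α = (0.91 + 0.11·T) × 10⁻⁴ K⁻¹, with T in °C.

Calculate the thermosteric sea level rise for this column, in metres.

Layer 1: α = (0.91 + 0.11×24)×10⁻⁴ = 3.55×10⁻⁴ K⁻¹
Layer 2: α = (0.91 + 0.11×15)×10⁻⁴ = 2.56×10⁻⁴ K⁻¹
Layer 3: α = (0.91 + 0.11×10)×10⁻⁴ = 2.01×10⁻⁴ K⁻¹
Layer 4: α = (0.91 + 0.11×2.2)×10⁻⁴ = 1.152×10⁻⁴ K⁻¹
0–85 m: 0.97 × 3.55×10⁻⁴ × 85 = 0.02926975 m
85–735 m: 650 × 0.57 × 2.56×10⁻⁴ = 0.094848 m
0.61 × 2.01×10⁻⁴ × 350 = 0.0429135 m
Layer 4: 770 × 1.152×10⁻⁴ × 0.37 = 0.03282048 m
Δh = 0.02926975 + 0.094848 + 0.0429135 + 0.03282048 = 0.19985173 m ≈ 0.200 m

about 0.200 m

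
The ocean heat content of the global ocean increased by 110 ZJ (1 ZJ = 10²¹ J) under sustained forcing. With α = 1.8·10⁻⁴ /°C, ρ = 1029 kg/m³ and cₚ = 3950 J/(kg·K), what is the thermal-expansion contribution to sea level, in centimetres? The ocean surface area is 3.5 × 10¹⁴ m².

Δh ≈ 1.39 cm

Per unit area: Q = 110×10²¹ / (3.5×10¹⁴) ≈ 3.143×10⁸ J/m²
Δh = αQ/(ρcₚ) = 1.8×10⁻⁴ × 3.143×10⁸ / (1029 × 3950) ≈ 0.013919 m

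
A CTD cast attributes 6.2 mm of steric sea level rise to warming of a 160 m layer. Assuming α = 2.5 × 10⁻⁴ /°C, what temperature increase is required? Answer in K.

about 0.155 K

ΔT = Δh/(αH) = 0.0062 / (2.5×10⁻⁴ × 160) = 0.1550 K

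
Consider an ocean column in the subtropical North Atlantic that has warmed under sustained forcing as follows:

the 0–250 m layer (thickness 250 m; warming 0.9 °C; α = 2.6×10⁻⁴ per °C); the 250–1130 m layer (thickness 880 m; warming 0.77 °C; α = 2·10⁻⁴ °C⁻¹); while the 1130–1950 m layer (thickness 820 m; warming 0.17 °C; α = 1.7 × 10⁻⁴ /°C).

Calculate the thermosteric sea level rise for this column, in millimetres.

250 × 0.9 × 2.6×10⁻⁴ = 0.05850 m
250–1130 m: 880 × 0.77 × 2×10⁻⁴ = 0.13552 m
1130–1950 m: 1.7×10⁻⁴ × 820 × 0.17 = 0.023698 m
Δh = 0.05850 + 0.13552 + 0.023698 = 0.217718 m ≈ 218 mm

about 218 mm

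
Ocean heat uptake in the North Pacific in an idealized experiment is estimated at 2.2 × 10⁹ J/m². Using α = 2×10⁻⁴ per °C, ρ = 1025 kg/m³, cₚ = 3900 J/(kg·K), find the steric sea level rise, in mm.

Δh = αQ/(ρcₚ) = 2×10⁻⁴ × 2.2×10⁹ / (1025 × 3900) ≈ 0.11007 m

Δh ≈ 110 mm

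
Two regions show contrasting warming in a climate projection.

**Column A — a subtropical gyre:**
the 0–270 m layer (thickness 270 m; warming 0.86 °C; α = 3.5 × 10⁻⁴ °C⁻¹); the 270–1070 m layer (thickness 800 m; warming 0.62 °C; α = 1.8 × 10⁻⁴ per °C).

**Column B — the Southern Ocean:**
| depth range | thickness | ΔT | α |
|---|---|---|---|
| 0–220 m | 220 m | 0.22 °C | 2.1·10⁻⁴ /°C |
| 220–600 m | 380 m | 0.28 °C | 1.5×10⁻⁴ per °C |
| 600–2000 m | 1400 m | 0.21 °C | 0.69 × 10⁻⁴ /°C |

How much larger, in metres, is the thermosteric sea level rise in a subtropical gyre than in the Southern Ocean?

A Layer 1: 3.5×10⁻⁴ × 0.86 × 270 = 0.08127 m
A 270–1070 m: 1.8×10⁻⁴ × 800 × 0.62 = 0.08928 m
A total: 0.17055 m
B Layer 1: 0.22 × 220 × 2.1×10⁻⁴ = 0.010164 m
B Layer 2: 380 × 0.28 × 1.5×10⁻⁴ = 0.01596 m
B 600–2000 m: 1400 × 0.21 × 0.69×10⁻⁴ = 0.020286 m
B total: 0.04641 m
Difference: 0.17055 − 0.04641 = 0.12414 m

0.12 m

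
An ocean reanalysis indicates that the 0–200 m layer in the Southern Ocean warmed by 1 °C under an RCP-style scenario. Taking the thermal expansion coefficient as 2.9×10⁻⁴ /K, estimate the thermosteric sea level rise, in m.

0.0580 m

Δh = αΔT·H = 2.9×10⁻⁴ × 1 × 200 = 0.05800 m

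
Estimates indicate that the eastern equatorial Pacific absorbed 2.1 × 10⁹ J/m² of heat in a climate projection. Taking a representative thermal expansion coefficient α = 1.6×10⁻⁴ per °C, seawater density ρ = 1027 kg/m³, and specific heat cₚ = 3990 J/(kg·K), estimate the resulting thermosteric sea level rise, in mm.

Δh = αQ/(ρcₚ) = 1.6×10⁻⁴ × 2.1×10⁹ / (1027 × 3990) ≈ 0.081997 m

82 mm of thermosteric rise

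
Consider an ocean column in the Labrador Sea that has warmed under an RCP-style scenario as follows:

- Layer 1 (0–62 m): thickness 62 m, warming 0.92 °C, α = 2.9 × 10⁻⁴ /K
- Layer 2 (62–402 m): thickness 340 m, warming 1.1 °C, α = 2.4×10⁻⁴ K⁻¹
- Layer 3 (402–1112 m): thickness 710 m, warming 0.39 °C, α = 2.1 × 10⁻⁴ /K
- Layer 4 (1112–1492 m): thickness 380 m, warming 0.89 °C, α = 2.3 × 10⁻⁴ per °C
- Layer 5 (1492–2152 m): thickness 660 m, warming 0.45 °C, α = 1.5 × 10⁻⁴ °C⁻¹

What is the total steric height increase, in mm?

62 × 0.92 × 2.9×10⁻⁴ = 0.0165416 m
340 × 1.1 × 2.4×10⁻⁴ = 0.08976 m
2.1×10⁻⁴ × 710 × 0.39 = 0.058149 m
Layer 4: 380 × 2.3×10⁻⁴ × 0.89 = 0.077786 m
Layer 5: 0.45 × 1.5×10⁻⁴ × 660 = 0.04455 m
Δh = 0.0165416 + 0.08976 + 0.058149 + 0.077786 + 0.04455 = 0.2867866 m ≈ 287 mm

Δh ≈ 287 mm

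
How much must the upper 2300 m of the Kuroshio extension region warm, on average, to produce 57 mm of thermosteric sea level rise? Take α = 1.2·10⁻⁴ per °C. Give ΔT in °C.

0.21 °C

ΔT = Δh/(αH) = 0.057 / (1.2×10⁻⁴ × 2300) ≈ 0.2065 °C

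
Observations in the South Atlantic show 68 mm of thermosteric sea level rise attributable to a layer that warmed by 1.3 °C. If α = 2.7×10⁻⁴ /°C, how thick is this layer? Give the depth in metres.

194 m

H = Δh/(αΔT) = 0.068 / (2.7×10⁻⁴ × 1.3) ≈ 193.7 m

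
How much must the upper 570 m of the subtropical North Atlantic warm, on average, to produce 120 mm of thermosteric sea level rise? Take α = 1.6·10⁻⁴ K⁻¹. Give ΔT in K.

ΔT = Δh/(αH) = 0.12 / (1.6×10⁻⁴ × 570) ≈ 1.316 K

1.32 K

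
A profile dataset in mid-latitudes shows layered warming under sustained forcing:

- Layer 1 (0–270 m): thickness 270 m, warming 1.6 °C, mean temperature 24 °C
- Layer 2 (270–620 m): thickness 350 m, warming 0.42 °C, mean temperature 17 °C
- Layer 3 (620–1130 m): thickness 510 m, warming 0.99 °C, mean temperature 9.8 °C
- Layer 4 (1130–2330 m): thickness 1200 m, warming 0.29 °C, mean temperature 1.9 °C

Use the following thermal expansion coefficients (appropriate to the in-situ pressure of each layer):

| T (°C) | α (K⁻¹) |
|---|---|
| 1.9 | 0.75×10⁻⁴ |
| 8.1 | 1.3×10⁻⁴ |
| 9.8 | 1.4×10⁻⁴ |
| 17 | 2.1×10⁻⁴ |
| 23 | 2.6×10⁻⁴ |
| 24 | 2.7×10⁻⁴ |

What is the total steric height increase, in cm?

Δh = 24.4 cm

Layer 1 at 24 °C → α = 2.7×10⁻⁴ K⁻¹
Layer 2 at 17 °C → α = 2.1×10⁻⁴ K⁻¹
Layer 3 at 9.8 °C → α = 1.4×10⁻⁴ K⁻¹
Layer 4 at 1.9 °C → α = 0.75×10⁻⁴ K⁻¹
2.7×10⁻⁴ × 270 × 1.6 = 0.11664 m
Layer 2: 350 × 2.1×10⁻⁴ × 0.42 = 0.03087 m
620–1130 m: 510 × 1.4×10⁻⁴ × 0.99 = 0.070686 m
1130–2330 m: 0.75×10⁻⁴ × 0.29 × 1200 = 0.02610 m
Δh = 0.11664 + 0.03087 + 0.070686 + 0.02610 = 0.244296 m ≈ 24.4 cm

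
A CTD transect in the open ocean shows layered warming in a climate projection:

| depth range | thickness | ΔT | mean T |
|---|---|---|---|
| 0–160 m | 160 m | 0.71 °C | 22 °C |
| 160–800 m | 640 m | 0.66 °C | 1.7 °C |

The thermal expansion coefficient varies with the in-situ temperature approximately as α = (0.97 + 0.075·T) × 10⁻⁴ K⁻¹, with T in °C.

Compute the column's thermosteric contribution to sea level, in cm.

about 7.61 cm

Layer 1: α = (0.97 + 0.075×22)×10⁻⁴ = 2.62×10⁻⁴ K⁻¹
Layer 2: α = (0.97 + 0.075×1.7)×10⁻⁴ = 1.0975×10⁻⁴ K⁻¹
Layer 1: 160 × 0.71 × 2.62×10⁻⁴ = 0.0297632 m
Layer 2: 1.0975×10⁻⁴ × 640 × 0.66 = 0.0463584 m
Δh = 0.0297632 + 0.0463584 = 0.0761216 m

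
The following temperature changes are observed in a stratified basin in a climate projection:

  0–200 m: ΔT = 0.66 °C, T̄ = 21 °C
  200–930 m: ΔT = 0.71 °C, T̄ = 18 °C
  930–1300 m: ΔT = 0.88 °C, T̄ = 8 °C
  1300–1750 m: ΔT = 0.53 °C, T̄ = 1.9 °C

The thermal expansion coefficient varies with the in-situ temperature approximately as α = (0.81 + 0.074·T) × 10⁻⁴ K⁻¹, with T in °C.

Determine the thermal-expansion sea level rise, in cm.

Δh = 21.1 cm

Layer 1: α = (0.81 + 0.074×21)×10⁻⁴ = 2.364×10⁻⁴ K⁻¹
Layer 2: α = (0.81 + 0.074×18)×10⁻⁴ = 2.142×10⁻⁴ K⁻¹
Layer 3: α = (0.81 + 0.074×8)×10⁻⁴ = 1.402×10⁻⁴ K⁻¹
Layer 4: α = (0.81 + 0.074×1.9)×10⁻⁴ = 0.9506×10⁻⁴ K⁻¹
0.66 × 2.364×10⁻⁴ × 200 = 0.0312048 m
0.71 × 730 × 2.142×10⁻⁴ = 0.11101986 m
Layer 3: 370 × 0.88 × 1.402×10⁻⁴ = 0.04564912 m
1300–1750 m: 450 × 0.53 × 0.9506×10⁻⁴ = 0.02267181 m
Δh = 0.0312048 + 0.11101986 + 0.04564912 + 0.02267181 = 0.21054559 m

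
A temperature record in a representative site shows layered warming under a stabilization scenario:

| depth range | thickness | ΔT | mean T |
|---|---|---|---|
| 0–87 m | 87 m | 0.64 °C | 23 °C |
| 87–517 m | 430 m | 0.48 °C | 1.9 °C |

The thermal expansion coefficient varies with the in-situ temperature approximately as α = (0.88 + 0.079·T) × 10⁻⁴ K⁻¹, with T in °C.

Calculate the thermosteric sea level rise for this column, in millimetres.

36.3 mm of thermosteric rise

Layer 1: α = (0.88 + 0.079×23)×10⁻⁴ = 2.697×10⁻⁴ K⁻¹
Layer 2: α = (0.88 + 0.079×1.9)×10⁻⁴ = 1.0301×10⁻⁴ K⁻¹
87 × 2.697×10⁻⁴ × 0.64 = 0.015016896 m
Layer 2: 1.0301×10⁻⁴ × 430 × 0.48 = 0.021261264 m
Δh = 0.015016896 + 0.021261264 = 0.03627816 m ≈ 36.3 mm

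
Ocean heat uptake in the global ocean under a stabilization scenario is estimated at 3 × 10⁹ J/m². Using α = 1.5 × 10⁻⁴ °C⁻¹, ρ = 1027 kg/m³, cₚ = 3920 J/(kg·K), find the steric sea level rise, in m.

Δh = αQ/(ρcₚ) = 1.5×10⁻⁴ × 3×10⁹ / (1027 × 3920) ≈ 0.11178 m

Δh ≈ 0.112 m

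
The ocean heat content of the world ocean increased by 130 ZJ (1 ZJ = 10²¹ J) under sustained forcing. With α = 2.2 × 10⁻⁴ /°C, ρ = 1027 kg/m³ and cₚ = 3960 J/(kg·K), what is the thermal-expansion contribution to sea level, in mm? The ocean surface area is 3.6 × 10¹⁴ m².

19.5 mm

Per unit area: Q = 130×10²¹ / (3.6×10¹⁴) ≈ 3.611×10⁸ J/m²
Δh = αQ/(ρcₚ) = 2.2×10⁻⁴ × 3.611×10⁸ / (1027 × 3960) ≈ 0.019534 m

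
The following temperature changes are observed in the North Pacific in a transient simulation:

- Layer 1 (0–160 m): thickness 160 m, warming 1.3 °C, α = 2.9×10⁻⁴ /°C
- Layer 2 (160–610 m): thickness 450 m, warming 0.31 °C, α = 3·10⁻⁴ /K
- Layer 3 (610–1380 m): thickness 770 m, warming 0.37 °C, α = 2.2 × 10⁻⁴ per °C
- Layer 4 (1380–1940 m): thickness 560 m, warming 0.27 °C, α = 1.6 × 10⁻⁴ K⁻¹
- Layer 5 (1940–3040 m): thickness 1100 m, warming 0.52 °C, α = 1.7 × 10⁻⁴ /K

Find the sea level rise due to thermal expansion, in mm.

Layer 1: 1.3 × 2.9×10⁻⁴ × 160 = 0.06032 m
Layer 2: 3×10⁻⁴ × 0.31 × 450 = 0.04185 m
2.2×10⁻⁴ × 0.37 × 770 = 0.062678 m
Layer 4: 0.27 × 1.6×10⁻⁴ × 560 = 0.024192 m
0.52 × 1100 × 1.7×10⁻⁴ = 0.09724 m
Δh = 0.06032 + 0.04185 + 0.062678 + 0.024192 + 0.09724 = 0.28628 m ≈ 286 mm

Δh = 286 mm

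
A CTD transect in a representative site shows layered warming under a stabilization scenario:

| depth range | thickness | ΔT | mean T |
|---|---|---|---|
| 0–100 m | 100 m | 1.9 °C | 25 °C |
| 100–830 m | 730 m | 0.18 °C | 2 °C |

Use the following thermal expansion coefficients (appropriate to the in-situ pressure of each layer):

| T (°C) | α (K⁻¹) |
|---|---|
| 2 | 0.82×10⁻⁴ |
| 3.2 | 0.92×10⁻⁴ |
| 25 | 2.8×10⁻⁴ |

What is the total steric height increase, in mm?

Layer 1 at 25 °C → α = 2.8×10⁻⁴ K⁻¹
Layer 2 at 2 °C → α = 0.82×10⁻⁴ K⁻¹
Layer 1: 2.8×10⁻⁴ × 1.9 × 100 = 0.05320 m
0.18 × 0.82×10⁻⁴ × 730 = 0.0107748 m
Δh = 0.05320 + 0.0107748 = 0.0639748 m

about 64 mm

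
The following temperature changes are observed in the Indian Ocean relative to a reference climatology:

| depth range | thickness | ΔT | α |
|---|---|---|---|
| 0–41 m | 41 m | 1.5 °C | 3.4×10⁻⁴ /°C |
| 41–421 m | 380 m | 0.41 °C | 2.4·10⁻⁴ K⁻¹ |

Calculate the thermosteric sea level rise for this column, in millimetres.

about 58.3 mm

0–41 m: 41 × 1.5 × 3.4×10⁻⁴ = 0.02091 m
41–421 m: 2.4×10⁻⁴ × 0.41 × 380 = 0.037392 m
Δh = 0.02091 + 0.037392 = 0.058302 m ≈ 58.3 mm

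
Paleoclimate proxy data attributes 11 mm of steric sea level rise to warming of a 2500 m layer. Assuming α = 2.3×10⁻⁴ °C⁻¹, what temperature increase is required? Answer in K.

ΔT = Δh/(αH) = 0.011 / (2.3×10⁻⁴ × 2500) ≈ 0.01913 K

ΔT ≈ 0.019 K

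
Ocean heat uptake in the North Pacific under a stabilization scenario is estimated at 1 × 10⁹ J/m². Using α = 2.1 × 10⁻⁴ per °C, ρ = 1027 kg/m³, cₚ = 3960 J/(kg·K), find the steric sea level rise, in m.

Δh = αQ/(ρcₚ) = 2.1×10⁻⁴ × 1×10⁹ / (1027 × 3960) ≈ 0.051636 m

Δh ≈ 0.0516 m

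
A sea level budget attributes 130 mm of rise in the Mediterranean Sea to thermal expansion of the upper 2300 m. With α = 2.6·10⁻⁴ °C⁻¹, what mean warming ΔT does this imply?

ΔT = Δh/(αH) = 0.13 / (2.6×10⁻⁴ × 2300) ≈ 0.2174 °C

ΔT ≈ 0.217 °C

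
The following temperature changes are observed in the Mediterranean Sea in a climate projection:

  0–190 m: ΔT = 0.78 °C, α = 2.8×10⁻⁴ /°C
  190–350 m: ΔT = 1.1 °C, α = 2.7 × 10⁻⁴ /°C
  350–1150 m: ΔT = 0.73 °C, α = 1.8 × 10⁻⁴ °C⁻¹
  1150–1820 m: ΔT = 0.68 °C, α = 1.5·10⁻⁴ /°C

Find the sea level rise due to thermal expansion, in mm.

Δh = 262 mm

Layer 1: 2.8×10⁻⁴ × 190 × 0.78 = 0.041496 m
190–350 m: 2.7×10⁻⁴ × 1.1 × 160 = 0.04752 m
350–1150 m: 1.8×10⁻⁴ × 800 × 0.73 = 0.10512 m
1150–1820 m: 670 × 1.5×10⁻⁴ × 0.68 = 0.06834 m
Δh = 0.041496 + 0.04752 + 0.10512 + 0.06834 = 0.262476 m ≈ 262 mm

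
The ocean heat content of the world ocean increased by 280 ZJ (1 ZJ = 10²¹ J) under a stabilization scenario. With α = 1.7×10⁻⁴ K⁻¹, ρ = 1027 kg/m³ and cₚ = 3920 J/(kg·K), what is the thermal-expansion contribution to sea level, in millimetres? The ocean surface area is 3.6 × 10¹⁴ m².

Per unit area: Q = 280×10²¹ / (3.6×10¹⁴) ≈ 7.778×10⁸ J/m²
Δh = αQ/(ρcₚ) = 1.7×10⁻⁴ × 7.778×10⁸ / (1027 × 3920) ≈ 0.032844 m

Δh = 32.8 mm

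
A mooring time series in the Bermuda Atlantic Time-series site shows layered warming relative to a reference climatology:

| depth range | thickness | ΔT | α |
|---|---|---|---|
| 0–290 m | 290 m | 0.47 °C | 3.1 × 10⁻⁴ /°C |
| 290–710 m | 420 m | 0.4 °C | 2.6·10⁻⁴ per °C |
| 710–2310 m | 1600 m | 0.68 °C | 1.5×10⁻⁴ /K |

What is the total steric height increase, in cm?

24.9 cm of thermosteric rise

Layer 1: 0.47 × 290 × 3.1×10⁻⁴ = 0.042253 m
420 × 2.6×10⁻⁴ × 0.4 = 0.04368 m
710–2310 m: 0.68 × 1.5×10⁻⁴ × 1600 = 0.16320 m
Δh = 0.042253 + 0.04368 + 0.16320 = 0.249133 m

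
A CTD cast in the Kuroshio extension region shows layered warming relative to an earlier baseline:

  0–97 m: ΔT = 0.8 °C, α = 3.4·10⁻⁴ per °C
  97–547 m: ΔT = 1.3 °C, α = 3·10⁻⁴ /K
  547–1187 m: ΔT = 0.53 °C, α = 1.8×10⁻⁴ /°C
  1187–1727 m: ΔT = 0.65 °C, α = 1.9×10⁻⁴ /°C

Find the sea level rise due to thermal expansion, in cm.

Layer 1: 97 × 0.8 × 3.4×10⁻⁴ = 0.026384 m
Layer 2: 1.3 × 3×10⁻⁴ × 450 = 0.17550 m
Layer 3: 640 × 1.8×10⁻⁴ × 0.53 = 0.061056 m
540 × 0.65 × 1.9×10⁻⁴ = 0.06669 m
Δh = 0.026384 + 0.17550 + 0.061056 + 0.06669 = 0.32963 m ≈ 33.0 cm

Δh = 33.0 cm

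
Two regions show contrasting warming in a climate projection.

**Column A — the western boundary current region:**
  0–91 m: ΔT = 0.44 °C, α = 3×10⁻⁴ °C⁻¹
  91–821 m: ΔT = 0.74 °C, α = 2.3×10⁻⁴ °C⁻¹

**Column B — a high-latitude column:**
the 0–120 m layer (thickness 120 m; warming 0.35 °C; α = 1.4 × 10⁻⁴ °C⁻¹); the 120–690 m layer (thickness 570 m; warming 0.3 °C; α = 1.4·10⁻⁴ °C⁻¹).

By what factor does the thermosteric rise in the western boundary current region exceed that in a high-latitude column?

A 0.44 × 3×10⁻⁴ × 91 = 0.012012 m
A 91–821 m: 2.3×10⁻⁴ × 730 × 0.74 = 0.124246 m
A total: 0.136258 m
B 0–120 m: 0.35 × 1.4×10⁻⁴ × 120 = 0.00588 m
B 120–690 m: 570 × 1.4×10⁻⁴ × 0.3 = 0.02394 m
B total: 0.02982 m
Ratio: 0.136258 / 0.02982 ≈ 4.569

a factor of 4.6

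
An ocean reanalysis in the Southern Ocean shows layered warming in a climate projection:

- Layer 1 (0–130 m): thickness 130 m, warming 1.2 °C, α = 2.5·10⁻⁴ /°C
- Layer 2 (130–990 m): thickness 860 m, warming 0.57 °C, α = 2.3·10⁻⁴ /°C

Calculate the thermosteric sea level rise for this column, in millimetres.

2.5×10⁻⁴ × 130 × 1.2 = 0.03900 m
Layer 2: 860 × 2.3×10⁻⁴ × 0.57 = 0.112746 m
Δh = 0.03900 + 0.112746 = 0.151746 m

Δh = 150 mm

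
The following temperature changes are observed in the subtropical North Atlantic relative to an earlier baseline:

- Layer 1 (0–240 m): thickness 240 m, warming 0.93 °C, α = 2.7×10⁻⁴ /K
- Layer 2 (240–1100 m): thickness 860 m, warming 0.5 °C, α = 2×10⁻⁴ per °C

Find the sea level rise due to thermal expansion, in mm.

Δh = 146 mm

0.93 × 2.7×10⁻⁴ × 240 = 0.060264 m
240–1100 m: 2×10⁻⁴ × 0.5 × 860 = 0.08600 m
Δh = 0.060264 + 0.08600 = 0.146264 m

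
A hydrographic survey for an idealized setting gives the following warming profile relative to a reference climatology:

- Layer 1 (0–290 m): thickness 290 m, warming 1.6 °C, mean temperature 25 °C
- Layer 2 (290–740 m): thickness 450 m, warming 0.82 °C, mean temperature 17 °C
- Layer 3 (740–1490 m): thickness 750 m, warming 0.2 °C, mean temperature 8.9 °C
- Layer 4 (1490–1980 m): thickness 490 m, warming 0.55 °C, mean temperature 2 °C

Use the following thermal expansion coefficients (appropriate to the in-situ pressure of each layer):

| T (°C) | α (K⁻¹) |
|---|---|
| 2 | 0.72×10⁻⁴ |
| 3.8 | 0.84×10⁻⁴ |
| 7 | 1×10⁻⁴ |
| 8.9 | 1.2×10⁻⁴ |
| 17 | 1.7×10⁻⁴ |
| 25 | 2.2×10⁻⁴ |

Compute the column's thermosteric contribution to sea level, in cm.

20.2 cm of thermosteric rise

Layer 1 at 25 °C → α = 2.2×10⁻⁴ K⁻¹
Layer 2 at 17 °C → α = 1.7×10⁻⁴ K⁻¹
Layer 3 at 8.9 °C → α = 1.2×10⁻⁴ K⁻¹
Layer 4 at 2 °C → α = 0.72×10⁻⁴ K⁻¹
0–290 m: 1.6 × 290 × 2.2×10⁻⁴ = 0.10208 m
0.82 × 450 × 1.7×10⁻⁴ = 0.06273 m
740–1490 m: 0.2 × 750 × 1.2×10⁻⁴ = 0.01800 m
1490–1980 m: 0.55 × 490 × 0.72×10⁻⁴ = 0.019404 m
Δh = 0.10208 + 0.06273 + 0.01800 + 0.019404 = 0.202214 m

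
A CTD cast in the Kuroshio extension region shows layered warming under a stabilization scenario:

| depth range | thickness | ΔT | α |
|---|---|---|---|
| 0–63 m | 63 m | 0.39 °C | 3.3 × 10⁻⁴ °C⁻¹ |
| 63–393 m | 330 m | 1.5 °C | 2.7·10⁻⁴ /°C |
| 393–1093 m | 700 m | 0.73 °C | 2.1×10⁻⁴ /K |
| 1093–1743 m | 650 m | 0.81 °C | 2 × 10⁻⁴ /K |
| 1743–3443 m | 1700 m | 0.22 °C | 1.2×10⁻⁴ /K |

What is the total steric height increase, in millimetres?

399 mm

0.39 × 63 × 3.3×10⁻⁴ = 0.0081081 m
1.5 × 2.7×10⁻⁴ × 330 = 0.13365 m
2.1×10⁻⁴ × 700 × 0.73 = 0.10731 m
Layer 4: 650 × 2×10⁻⁴ × 0.81 = 0.10530 m
Layer 5: 1.2×10⁻⁴ × 1700 × 0.22 = 0.04488 m
Δh = 0.0081081 + 0.13365 + 0.10731 + 0.10530 + 0.04488 = 0.3992481 m ≈ 399 mm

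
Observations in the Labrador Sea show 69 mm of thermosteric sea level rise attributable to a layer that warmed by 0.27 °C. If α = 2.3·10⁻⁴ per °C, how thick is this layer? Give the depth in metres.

H = Δh/(αΔT) = 0.069 / (2.3×10⁻⁴ × 0.27) ≈ 1111 m

H ≈ 1100 m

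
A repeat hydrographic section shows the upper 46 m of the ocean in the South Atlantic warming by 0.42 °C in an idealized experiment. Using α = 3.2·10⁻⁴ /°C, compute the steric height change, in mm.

Δh = αΔT·H = 3.2×10⁻⁴ × 0.42 × 46 = 0.0061824 m

Δh ≈ 6.18 mm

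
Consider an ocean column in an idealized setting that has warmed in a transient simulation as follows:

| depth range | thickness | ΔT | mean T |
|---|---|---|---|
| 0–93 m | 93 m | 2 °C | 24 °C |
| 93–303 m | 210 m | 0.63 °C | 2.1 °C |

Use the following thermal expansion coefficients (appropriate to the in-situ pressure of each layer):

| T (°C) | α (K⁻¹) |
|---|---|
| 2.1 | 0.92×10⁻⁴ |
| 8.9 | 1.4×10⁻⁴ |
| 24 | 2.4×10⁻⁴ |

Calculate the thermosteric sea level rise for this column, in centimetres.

5.68 cm of thermosteric rise

Layer 1 at 24 °C → α = 2.4×10⁻⁴ K⁻¹
Layer 2 at 2.1 °C → α = 0.92×10⁻⁴ K⁻¹
Layer 1: 2.4×10⁻⁴ × 2 × 93 = 0.04464 m
93–303 m: 210 × 0.92×10⁻⁴ × 0.63 = 0.0121716 m
Δh = 0.04464 + 0.0121716 = 0.0568116 m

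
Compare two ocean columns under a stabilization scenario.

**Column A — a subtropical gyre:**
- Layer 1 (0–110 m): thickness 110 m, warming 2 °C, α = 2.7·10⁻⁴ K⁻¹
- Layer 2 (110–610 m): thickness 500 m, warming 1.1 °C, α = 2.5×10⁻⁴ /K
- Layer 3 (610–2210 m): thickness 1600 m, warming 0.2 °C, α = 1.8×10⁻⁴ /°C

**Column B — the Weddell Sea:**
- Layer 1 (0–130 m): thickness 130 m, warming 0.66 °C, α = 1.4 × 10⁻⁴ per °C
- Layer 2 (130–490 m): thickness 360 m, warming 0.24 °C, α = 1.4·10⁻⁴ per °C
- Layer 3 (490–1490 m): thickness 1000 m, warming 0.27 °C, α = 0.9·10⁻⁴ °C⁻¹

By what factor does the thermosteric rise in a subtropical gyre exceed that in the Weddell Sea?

a factor of 5.26

A 0–110 m: 2 × 110 × 2.7×10⁻⁴ = 0.05940 m
A 110–610 m: 1.1 × 500 × 2.5×10⁻⁴ = 0.13750 m
A Layer 3: 1.8×10⁻⁴ × 0.2 × 1600 = 0.05760 m
A total: 0.25450 m
B 0–130 m: 130 × 0.66 × 1.4×10⁻⁴ = 0.012012 m
B Layer 2: 1.4×10⁻⁴ × 0.24 × 360 = 0.012096 m
B Layer 3: 1000 × 0.9×10⁻⁴ × 0.27 = 0.02430 m
B total: 0.048408 m
Ratio: 0.25450 / 0.048408 ≈ 5.257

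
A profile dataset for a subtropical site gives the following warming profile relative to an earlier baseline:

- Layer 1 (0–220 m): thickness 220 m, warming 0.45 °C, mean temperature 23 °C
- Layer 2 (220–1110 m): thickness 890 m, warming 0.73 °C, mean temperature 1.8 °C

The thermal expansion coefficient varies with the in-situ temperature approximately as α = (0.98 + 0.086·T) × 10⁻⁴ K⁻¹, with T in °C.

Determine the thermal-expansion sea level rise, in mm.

Layer 1: α = (0.98 + 0.086×23)×10⁻⁴ = 2.958×10⁻⁴ K⁻¹
Layer 2: α = (0.98 + 0.086×1.8)×10⁻⁴ = 1.1348×10⁻⁴ K⁻¹
0–220 m: 0.45 × 2.958×10⁻⁴ × 220 = 0.0292842 m
Layer 2: 0.73 × 890 × 1.1348×10⁻⁴ = 0.073727956 m
Δh = 0.0292842 + 0.073727956 = 0.103012156 m

103 mm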